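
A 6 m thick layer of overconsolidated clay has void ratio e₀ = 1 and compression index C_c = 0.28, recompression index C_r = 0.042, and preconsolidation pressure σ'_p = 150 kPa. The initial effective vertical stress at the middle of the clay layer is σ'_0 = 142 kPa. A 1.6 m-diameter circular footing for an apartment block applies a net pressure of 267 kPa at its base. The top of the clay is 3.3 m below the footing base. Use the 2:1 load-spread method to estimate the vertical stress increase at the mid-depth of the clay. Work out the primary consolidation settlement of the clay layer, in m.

S_c ≈ 0.0101 m

Mid-depth of clay below the footing base: z = 3.3 + 6/2 = 6.3 m.
Stress increase at mid-clay by the 2:1 spreading method:
Δσ ≈ qD²/(D+z)² = 267×1.6²/(1.6+6.3)² = 10.952 kPa
Final effective stress: σ'_f = 142 + 10.952 = 152.95 kPa.
σ'_f = 152.95 > σ'_p = 150 kPa, so the stress path crosses the preconsolidation pressure — recompression up to σ'_p, then virgin compression beyond:
S_c = H/(1+e₀)·[C_r·log₁₀(σ'_p/σ'_0) + C_c·log₁₀(σ'_f/σ'_p)]
    = 6/2 × [0.042×log₁₀(150/142) + 0.28×log₁₀(152.95/150)]
    = 3 × [0.00099972 + 0.0023683] = 0.0101 m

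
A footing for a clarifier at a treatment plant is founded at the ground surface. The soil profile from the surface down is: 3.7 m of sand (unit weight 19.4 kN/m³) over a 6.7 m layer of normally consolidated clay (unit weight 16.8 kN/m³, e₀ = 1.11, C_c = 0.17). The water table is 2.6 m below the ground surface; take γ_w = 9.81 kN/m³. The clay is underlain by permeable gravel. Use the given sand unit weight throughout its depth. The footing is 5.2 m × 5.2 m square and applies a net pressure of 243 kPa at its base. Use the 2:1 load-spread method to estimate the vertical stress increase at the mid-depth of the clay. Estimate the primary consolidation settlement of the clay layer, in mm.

Mid-depth of clay below the ground surface: z = 3.7 + 6.7/2 = 7.05 m.
Total vertical stress at mid-clay: σ_v = 19.4×3.7 + 16.8×3.35 = 128.06 kPa.
Pore pressure: u = 9.81×(7.05 − 2.6) = 43.655 kPa.
Initial effective stress: σ'_0 = σ_v − u = 128.06 − 43.655 = 84.405 kPa.
Stress increase at mid-clay by the 2:1 spreading method:
Δσ = qBL/((B+z)(L+z)) = 243×5.2×5.2/((5.2+7.05)(5.2+7.05)) = 43.787 kPa
Final effective stress: σ'_f = σ'_0 + Δσ = 84.405 + 43.787 = 128.19 kPa.
Normally consolidated clay, so the full stress increment lies on the virgin compression line:
S_c = C_c·H/(1+e₀)·log₁₀(σ'_f/σ'_0) = 0.17×6.7/(1+1.11)×log₁₀(128.19/84.405)
    = 0.53981 × 0.18149 = 0.09797 m

S_c ≈ 98 mm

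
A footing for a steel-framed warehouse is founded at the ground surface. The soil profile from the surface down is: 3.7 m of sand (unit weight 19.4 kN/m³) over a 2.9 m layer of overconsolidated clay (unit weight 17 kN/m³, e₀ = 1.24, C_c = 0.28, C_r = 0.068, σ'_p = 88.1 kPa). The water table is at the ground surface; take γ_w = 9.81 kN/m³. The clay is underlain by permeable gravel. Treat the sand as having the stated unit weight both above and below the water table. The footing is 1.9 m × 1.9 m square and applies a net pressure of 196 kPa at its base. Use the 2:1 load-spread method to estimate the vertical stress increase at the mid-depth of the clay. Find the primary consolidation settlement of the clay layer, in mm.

Mid-depth of clay below the ground surface: z = 3.7 + 2.9/2 = 5.15 m.
Total vertical stress at mid-clay: σ_v = 19.4×3.7 + 17×1.45 = 96.43 kPa.
Pore pressure: u = 9.81×(5.15 − 0) = 50.522 kPa.
Initial effective stress: σ'_0 = σ_v − u = 96.43 − 50.522 = 45.908 kPa.
Stress increase at mid-clay by the 2:1 spreading method:
Δσ = qBL/((B+z)(L+z)) = 196×1.9×1.9/((1.9+5.15)(1.9+5.15)) = 14.236 kPa
Final effective stress: σ'_f = 45.908 + 14.236 = 60.144 kPa.
σ'_f = 60.144 ≤ σ'_p = 88.1 kPa, so the clay remains overconsolidated and only the recompression index applies:
S_c = C_r·H/(1+e₀)·log₁₀(σ'_f/σ'_0) = 0.068×2.9/2.24×log₁₀(60.144/45.908)
    = 0.088033 × 0.1173 = 0.01033 m

S_c ≈ 10.3 mm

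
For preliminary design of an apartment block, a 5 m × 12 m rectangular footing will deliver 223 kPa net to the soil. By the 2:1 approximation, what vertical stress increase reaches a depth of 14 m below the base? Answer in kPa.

Δσ_z ≈ 27.1 kPa

By the 2:1 method the load spreads at 1 horizontal : 2 vertical, so at depth z the loaded area has grown by z in each plan dimension:
Δσ = qBL/((B+z)(L+z)) = 223×5×12/((5+14)(12+14)) = 27.085 kPa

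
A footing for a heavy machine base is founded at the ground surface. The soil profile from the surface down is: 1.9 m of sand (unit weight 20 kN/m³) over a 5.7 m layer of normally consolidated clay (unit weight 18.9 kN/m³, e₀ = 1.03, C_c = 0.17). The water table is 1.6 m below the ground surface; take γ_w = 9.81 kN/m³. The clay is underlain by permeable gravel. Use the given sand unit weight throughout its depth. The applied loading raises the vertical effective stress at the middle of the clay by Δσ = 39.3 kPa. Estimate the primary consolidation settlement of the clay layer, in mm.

S_c ≈ 103 mm

Mid-depth of clay below the ground surface: z = 1.9 + 5.7/2 = 4.75 m.
Total vertical stress at mid-clay: σ_v = 20×1.9 + 18.9×2.85 = 91.865 kPa.
Pore pressure: u = 9.81×(4.75 − 1.6) = 30.902 kPa.
Initial effective stress: σ'_0 = σ_v − u = 91.865 − 30.902 = 60.963 kPa.
Final effective stress: σ'_f = σ'_0 + Δσ = 60.963 + 39.3 = 100.26 kPa.
Normally consolidated clay, so the full stress increment lies on the virgin compression line:
S_c = C_c·H/(1+e₀)·log₁₀(σ'_f/σ'_0) = 0.17×5.7/(1+1.03)×log₁₀(100.26/60.963)
    = 0.47734 × 0.21606 = 0.1031 m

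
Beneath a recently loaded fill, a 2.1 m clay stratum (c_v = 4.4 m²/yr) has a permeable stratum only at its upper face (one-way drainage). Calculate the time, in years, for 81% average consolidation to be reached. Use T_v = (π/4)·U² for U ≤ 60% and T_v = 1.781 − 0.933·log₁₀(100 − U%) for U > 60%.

t ≈ 0.589 years

Drainage path length: H_d = H = 2.1 m (single drainage).
U > 60%: T_v = 1.781 − 0.933·log₁₀(100 − 81) = 0.58792.
t = T_v·H_d²/c_v = 0.58792×2.1²/4.4 = 0.5893 years.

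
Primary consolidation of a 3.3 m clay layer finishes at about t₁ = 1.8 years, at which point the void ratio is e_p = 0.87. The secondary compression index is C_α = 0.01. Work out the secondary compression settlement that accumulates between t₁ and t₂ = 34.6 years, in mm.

Secondary compression: S_s = C_α·H/(1+e_p)·log₁₀(t₂/t₁)
S_s = 0.01×3.3/(1+0.87)×log₁₀(34.6/1.8)
    = 0.01765 × 1.284 = 0.02266 m

S_s ≈ 22.7 mm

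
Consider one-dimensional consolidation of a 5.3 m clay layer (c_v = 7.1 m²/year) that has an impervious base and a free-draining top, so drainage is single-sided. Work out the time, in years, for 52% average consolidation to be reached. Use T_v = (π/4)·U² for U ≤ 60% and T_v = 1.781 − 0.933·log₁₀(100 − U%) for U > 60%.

t ≈ 0.84 years

Drainage path length: H_d = H = 5.3 m (single drainage).
U ≤ 60%: T_v = (π/4)·U² = (π/4)×0.52² = 0.21237.
t = T_v·H_d²/c_v = 0.21237×5.3²/7.1 = 0.8402 years.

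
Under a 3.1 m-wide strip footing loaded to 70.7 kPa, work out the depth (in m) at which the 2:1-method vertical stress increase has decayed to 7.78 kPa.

2:1 spreading — at depth z the loaded area has grown by z in each plan dimension:
qB/(B+z) = Δσ_z ⇒ z = qB/Δσ_z − B = 70.7×3.1/7.78 − 3.1 = 25.07 m

z ≈ 25.1 m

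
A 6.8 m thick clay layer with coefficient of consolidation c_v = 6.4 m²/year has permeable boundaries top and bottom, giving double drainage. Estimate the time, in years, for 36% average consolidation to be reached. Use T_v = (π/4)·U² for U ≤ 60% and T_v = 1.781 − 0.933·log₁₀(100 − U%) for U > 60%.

Drainage path length: H_d = H/2 = 3.4 m (double drainage).
U ≤ 60%: T_v = (π/4)·U² = (π/4)×0.36² = 0.10179.
t = T_v·H_d²/c_v = 0.10179×3.4²/6.4 = 0.1839 years.

t ≈ 0.184 years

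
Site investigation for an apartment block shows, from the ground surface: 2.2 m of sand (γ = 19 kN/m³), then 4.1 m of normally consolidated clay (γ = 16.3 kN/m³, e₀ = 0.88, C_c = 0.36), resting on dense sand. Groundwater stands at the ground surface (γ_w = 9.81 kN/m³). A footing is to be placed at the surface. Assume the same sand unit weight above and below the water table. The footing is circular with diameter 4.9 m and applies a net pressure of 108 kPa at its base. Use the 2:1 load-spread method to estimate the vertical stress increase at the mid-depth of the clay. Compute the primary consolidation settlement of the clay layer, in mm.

S_c ≈ 223 mm

Mid-depth of clay below the ground surface: z = 2.2 + 4.1/2 = 4.25 m.
Total vertical stress at mid-clay: σ_v = 19×2.2 + 16.3×2.05 = 75.215 kPa.
Pore pressure: u = 9.81×(4.25 − 0) = 41.693 kPa.
Initial effective stress: σ'_0 = σ_v − u = 75.215 − 41.693 = 33.522 kPa.
Stress increase at mid-clay by the 2:1 spreading method:
Δσ ≈ qD²/(D+z)² = 108×4.9²/(4.9+4.25)² = 30.972 kPa
Final effective stress: σ'_f = σ'_0 + Δσ = 33.522 + 30.972 = 64.494 kPa.
Normally consolidated clay, so the full stress increment lies on the virgin compression line:
S_c = C_c·H/(1+e₀)·log₁₀(σ'_f/σ'_0) = 0.36×4.1/(1+0.88)×log₁₀(64.494/33.522)
    = 0.78511 × 0.28419 = 0.2231 m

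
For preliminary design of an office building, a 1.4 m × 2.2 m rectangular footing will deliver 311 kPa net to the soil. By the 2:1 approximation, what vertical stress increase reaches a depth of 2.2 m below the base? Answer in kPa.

By the 2:1 method the load spreads at 1 horizontal : 2 vertical, so at depth z the loaded area has grown by z in each plan dimension:
Δσ = qBL/((B+z)(L+z)) = 311×1.4×2.2/((1.4+2.2)(2.2+2.2)) = 60.472 kPa

Δσ_z ≈ 60.5 kPa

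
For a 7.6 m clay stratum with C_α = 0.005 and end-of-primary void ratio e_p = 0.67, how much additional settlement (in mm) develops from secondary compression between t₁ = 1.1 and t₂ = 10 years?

S_s ≈ 21.8 mm

Secondary compression: S_s = C_α·H/(1+e_p)·log₁₀(t₂/t₁)
S_s = 0.005×7.6/(1+0.67)×log₁₀(10/1.1)
    = 0.02275 × 0.9586 = 0.02181 m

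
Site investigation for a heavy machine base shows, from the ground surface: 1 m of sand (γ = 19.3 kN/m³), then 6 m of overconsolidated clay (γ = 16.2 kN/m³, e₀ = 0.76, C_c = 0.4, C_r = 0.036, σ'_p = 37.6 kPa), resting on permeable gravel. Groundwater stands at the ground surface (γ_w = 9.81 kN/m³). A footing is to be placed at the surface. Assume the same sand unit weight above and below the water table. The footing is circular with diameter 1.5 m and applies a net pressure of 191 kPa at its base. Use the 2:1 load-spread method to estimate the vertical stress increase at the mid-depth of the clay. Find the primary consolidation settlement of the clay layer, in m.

S_c ≈ 0.0921 m

Mid-depth of clay below the ground surface: z = 1 + 6/2 = 4 m.
Total vertical stress at mid-clay: σ_v = 19.3×1 + 16.2×3 = 67.9 kPa.
Pore pressure: u = 9.81×(4 − 0) = 39.24 kPa.
Initial effective stress: σ'_0 = σ_v − u = 67.9 − 39.24 = 28.66 kPa.
Stress increase at mid-clay by the 2:1 spreading method:
Δσ ≈ qD²/(D+z)² = 191×1.5²/(1.5+4)² = 14.207 kPa
Final effective stress: σ'_f = 28.66 + 14.207 = 42.867 kPa.
σ'_f = 42.867 > σ'_p = 37.6 kPa, so the stress path crosses the preconsolidation pressure — recompression up to σ'_p, then virgin compression beyond:
S_c = H/(1+e₀)·[C_r·log₁₀(σ'_p/σ'_0) + C_c·log₁₀(σ'_f/σ'_p)]
    = 6/1.76 × [0.036×log₁₀(37.6/28.66) + 0.4×log₁₀(42.867/37.6)]
    = 3.4091 × [0.0042448 + 0.022774] = 0.09211 m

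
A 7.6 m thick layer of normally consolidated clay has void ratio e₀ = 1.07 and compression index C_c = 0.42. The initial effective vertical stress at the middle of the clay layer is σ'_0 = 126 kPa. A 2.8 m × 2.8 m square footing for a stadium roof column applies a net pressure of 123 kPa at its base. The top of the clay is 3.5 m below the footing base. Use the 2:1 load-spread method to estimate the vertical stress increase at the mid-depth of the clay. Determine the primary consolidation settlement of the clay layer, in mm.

Mid-depth of clay below the footing base: z = 3.5 + 7.6/2 = 7.3 m.
Stress increase at mid-clay by the 2:1 spreading method:
Δσ = qBL/((B+z)(L+z)) = 123×2.8×2.8/((2.8+7.3)(2.8+7.3)) = 9.4532 kPa
Final effective stress: σ'_f = σ'_0 + Δσ = 126 + 9.4532 = 135.45 kPa.
Normally consolidated clay, so the full stress increment lies on the virgin compression line:
S_c = C_c·H/(1+e₀)·log₁₀(σ'_f/σ'_0) = 0.42×7.6/(1+1.07)×log₁₀(135.45/126)
    = 1.542 × 0.031408 = 0.04843 m

S_c ≈ 48.4 mm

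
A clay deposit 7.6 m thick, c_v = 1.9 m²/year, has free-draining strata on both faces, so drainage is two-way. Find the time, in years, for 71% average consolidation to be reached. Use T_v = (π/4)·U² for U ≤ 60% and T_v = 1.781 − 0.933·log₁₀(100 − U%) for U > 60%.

Drainage path length: H_d = H/2 = 3.8 m (double drainage).
U > 60%: T_v = 1.781 − 0.933·log₁₀(100 − 71) = 0.41658.
t = T_v·H_d²/c_v = 0.41658×3.8²/1.9 = 3.166 years.

t ≈ 3.17 years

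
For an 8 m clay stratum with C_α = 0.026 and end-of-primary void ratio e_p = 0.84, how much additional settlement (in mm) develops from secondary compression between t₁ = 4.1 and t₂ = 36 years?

Secondary compression: S_s = C_α·H/(1+e_p)·log₁₀(t₂/t₁)
S_s = 0.026×8/(1+0.84)×log₁₀(36/4.1)
    = 0.113 × 0.9435 = 0.1067 m

S_s ≈ 107 mm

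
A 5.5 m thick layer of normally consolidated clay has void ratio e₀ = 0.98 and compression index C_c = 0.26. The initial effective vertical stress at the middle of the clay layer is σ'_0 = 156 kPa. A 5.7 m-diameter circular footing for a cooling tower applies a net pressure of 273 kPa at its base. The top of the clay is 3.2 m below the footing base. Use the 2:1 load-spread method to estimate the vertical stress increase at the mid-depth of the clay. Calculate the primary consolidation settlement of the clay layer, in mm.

Mid-depth of clay below the footing base: z = 3.2 + 5.5/2 = 5.95 m.
Stress increase at mid-clay by the 2:1 spreading method:
Δσ ≈ qD²/(D+z)² = 273×5.7²/(5.7+5.95)² = 65.352 kPa
Final effective stress: σ'_f = σ'_0 + Δσ = 156 + 65.352 = 221.35 kPa.
Normally consolidated clay, so the full stress increment lies on the virgin compression line:
S_c = C_c·H/(1+e₀)·log₁₀(σ'_f/σ'_0) = 0.26×5.5/(1+0.98)×log₁₀(221.35/156)
    = 0.72222 × 0.15195 = 0.1097 m

S_c ≈ 110 mm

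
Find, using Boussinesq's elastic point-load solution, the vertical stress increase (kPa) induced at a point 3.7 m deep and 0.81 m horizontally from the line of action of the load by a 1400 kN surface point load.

Δσ_z ≈ 43.4 kPa

Boussinesq vertical stress below a point load on an elastic half-space:
Δσ_z = 3P/(2πz²) · [1 + (r/z)²]^(−5/2)
r/z = 0.81/3.7 = 0.21892; [1+(r/z)²]^(−5/2) = 0.88956.
Δσ_z = 3×1400/(2π×3.7²) × 0.88956 = 48.828 × 0.88956 = 43.44 kPa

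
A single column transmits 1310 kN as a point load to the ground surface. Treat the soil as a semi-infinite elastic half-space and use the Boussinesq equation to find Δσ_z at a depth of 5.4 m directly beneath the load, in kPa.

Boussinesq vertical stress below a point load on an elastic half-space:
Δσ_z = 3P/(2πz²) · [1 + (r/z)²]^(−5/2)
r/z = 0/5.4 = 0; [1+(r/z)²]^(−5/2) = 1.
Δσ_z = 3×1310/(2π×5.4²) × 1 = 21.45 × 1 = 21.45 kPa

Δσ_z ≈ 21.4 kPa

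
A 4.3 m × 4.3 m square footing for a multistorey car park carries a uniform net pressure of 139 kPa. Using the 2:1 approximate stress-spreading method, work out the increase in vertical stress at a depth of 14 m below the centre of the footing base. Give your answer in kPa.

Δσ_z ≈ 7.67 kPa

By the 2:1 method the load spreads at 1 horizontal : 2 vertical, so at depth z the loaded area has grown by z in each plan dimension:
Δσ = qBL/((B+z)(L+z)) = 139×4.3×4.3/((4.3+14)(4.3+14)) = 7.6745 kPa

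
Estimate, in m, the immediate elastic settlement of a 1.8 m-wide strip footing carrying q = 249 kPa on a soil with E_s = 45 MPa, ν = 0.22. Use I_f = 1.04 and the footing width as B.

S_e ≈ 0.00986 m

Immediate (elastic) settlement: S_e = q·B·(1−ν²)/E_s · I_f.
E_s = 45 MPa = 45000 kPa.
S_e = 249 × 1.8 × (1 − 0.22²) / 45000 × 1.04
    = 249 × 1.8 × 0.9516 / 45000 × 1.04
    = 0.009857 m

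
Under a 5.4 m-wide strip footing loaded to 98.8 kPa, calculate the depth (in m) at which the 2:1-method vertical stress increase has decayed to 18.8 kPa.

z ≈ 23 m

2:1 spreading — at depth z the loaded area has grown by z in each plan dimension:
qB/(B+z) = Δσ_z ⇒ z = qB/Δσ_z − B = 98.8×5.4/18.8 − 5.4 = 22.98 m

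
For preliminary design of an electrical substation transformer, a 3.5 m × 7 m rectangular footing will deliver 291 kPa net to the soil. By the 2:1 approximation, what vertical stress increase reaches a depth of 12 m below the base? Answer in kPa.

By the 2:1 method the load spreads at 1 horizontal : 2 vertical, so at depth z the loaded area has grown by z in each plan dimension:
Δσ = qBL/((B+z)(L+z)) = 291×3.5×7/((3.5+12)(7+12)) = 24.209 kPa

Δσ_z ≈ 24.2 kPa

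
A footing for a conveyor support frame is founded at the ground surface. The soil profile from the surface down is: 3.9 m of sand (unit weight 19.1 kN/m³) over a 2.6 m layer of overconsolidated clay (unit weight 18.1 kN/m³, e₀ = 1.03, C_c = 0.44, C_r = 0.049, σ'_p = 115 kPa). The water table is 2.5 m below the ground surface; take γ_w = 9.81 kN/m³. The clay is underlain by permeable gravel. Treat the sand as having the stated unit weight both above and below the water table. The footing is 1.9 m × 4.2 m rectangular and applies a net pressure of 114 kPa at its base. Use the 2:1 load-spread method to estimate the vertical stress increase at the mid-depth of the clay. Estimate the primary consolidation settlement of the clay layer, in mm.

Mid-depth of clay below the ground surface: z = 3.9 + 2.6/2 = 5.2 m.
Total vertical stress at mid-clay: σ_v = 19.1×3.9 + 18.1×1.3 = 98.02 kPa.
Pore pressure: u = 9.81×(5.2 − 2.5) = 26.487 kPa.
Initial effective stress: σ'_0 = σ_v − u = 98.02 − 26.487 = 71.533 kPa.
Stress increase at mid-clay by the 2:1 spreading method:
Δσ = qBL/((B+z)(L+z)) = 114×1.9×4.2/((1.9+5.2)(4.2+5.2)) = 13.631 kPa
Final effective stress: σ'_f = 71.533 + 13.631 = 85.164 kPa.
σ'_f = 85.164 ≤ σ'_p = 115 kPa, so the clay remains overconsolidated and only the recompression index applies:
S_c = C_r·H/(1+e₀)·log₁₀(σ'_f/σ'_0) = 0.049×2.6/2.03×log₁₀(85.164/71.533)
    = 0.062759 × 0.07575 = 0.004754 m

S_c ≈ 4.75 mm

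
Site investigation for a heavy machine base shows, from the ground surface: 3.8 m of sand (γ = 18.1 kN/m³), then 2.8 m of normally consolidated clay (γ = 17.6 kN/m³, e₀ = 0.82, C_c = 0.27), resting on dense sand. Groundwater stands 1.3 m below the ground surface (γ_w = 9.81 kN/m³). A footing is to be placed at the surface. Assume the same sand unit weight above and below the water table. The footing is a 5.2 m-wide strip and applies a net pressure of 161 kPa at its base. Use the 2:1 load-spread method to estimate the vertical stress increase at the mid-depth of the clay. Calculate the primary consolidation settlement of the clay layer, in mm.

S_c ≈ 162 mm

Mid-depth of clay below the ground surface: z = 3.8 + 2.8/2 = 5.2 m.
Total vertical stress at mid-clay: σ_v = 18.1×3.8 + 17.6×1.4 = 93.42 kPa.
Pore pressure: u = 9.81×(5.2 − 1.3) = 38.259 kPa.
Initial effective stress: σ'_0 = σ_v − u = 93.42 − 38.259 = 55.161 kPa.
Stress increase at mid-clay by the 2:1 spreading method:
Δσ = qB/(B+z) = 161×5.2/(5.2+5.2) = 80.5 kPa
Final effective stress: σ'_f = σ'_0 + Δσ = 55.161 + 80.5 = 135.66 kPa.
Normally consolidated clay, so the full stress increment lies on the virgin compression line:
S_c = C_c·H/(1+e₀)·log₁₀(σ'_f/σ'_0) = 0.27×2.8/(1+0.82)×log₁₀(135.66/55.161)
    = 0.41538 × 0.39082 = 0.1623 m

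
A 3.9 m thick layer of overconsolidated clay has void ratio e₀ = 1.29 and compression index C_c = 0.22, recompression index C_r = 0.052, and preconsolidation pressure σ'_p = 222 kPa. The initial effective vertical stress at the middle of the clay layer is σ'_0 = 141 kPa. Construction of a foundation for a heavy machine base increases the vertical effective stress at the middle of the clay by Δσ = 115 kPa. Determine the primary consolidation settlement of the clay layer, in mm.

Final effective stress: σ'_f = 141 + 115 = 256 kPa.
σ'_f = 256 > σ'_p = 222 kPa, so the stress path crosses the preconsolidation pressure — recompression up to σ'_p, then virgin compression beyond:
S_c = H/(1+e₀)·[C_r·log₁₀(σ'_p/σ'_0) + C_c·log₁₀(σ'_f/σ'_p)]
    = 3.9/2.29 × [0.052×log₁₀(222/141) + 0.22×log₁₀(256/222)]
    = 1.7031 × [0.010251 + 0.013615] = 0.04065 m

S_c ≈ 40.6 mm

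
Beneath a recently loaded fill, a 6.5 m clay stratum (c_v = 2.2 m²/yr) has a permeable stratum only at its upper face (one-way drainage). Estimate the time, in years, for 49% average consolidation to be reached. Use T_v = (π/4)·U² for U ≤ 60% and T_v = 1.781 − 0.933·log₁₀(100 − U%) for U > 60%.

Drainage path length: H_d = H = 6.5 m (single drainage).
U ≤ 60%: T_v = (π/4)·U² = (π/4)×0.49² = 0.18857.
t = T_v·H_d²/c_v = 0.18857×6.5²/2.2 = 3.621 years.

t ≈ 3.62 years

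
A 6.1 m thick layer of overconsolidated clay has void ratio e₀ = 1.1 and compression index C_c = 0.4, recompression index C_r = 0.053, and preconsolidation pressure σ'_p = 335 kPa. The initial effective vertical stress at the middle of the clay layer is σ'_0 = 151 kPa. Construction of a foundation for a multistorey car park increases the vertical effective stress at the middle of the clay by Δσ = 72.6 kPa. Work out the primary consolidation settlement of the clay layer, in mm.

S_c ≈ 26.2 mm

Final effective stress: σ'_f = 151 + 72.6 = 223.6 kPa.
σ'_f = 223.6 ≤ σ'_p = 335 kPa, so the clay remains overconsolidated and only the recompression index applies:
S_c = C_r·H/(1+e₀)·log₁₀(σ'_f/σ'_0) = 0.053×6.1/2.1×log₁₀(223.6/151)
    = 0.15395 × 0.17049 = 0.02625 m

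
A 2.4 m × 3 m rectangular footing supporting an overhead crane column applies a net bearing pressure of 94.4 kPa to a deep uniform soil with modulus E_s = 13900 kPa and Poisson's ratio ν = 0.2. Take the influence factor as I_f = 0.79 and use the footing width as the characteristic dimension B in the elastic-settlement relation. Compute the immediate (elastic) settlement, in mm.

Immediate (elastic) settlement: S_e = q·B·(1−ν²)/E_s · I_f.
S_e = 94.4 × 2.4 × (1 − 0.2²) / 13900 × 0.79
    = 94.4 × 2.4 × 0.96 / 13900 × 0.79
    = 0.01236 m = 12.36 mm

S_e ≈ 12.4 mm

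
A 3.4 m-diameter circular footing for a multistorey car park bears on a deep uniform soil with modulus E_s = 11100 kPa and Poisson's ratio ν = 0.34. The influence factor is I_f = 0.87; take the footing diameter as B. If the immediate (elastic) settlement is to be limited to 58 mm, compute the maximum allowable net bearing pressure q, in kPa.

S_e = q·B·(1−ν²)/E_s · I_f  ⇒  q = S_e·E_s / (B·(1−ν²)·I_f).
q = 0.058 × 11100 / (3.4 × 0.8844 × 0.87) = 246.1 kPa

q ≈ 246 kPa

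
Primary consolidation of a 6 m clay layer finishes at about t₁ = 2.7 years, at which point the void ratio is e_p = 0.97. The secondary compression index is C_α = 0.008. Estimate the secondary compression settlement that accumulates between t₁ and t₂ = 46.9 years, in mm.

Secondary compression: S_s = C_α·H/(1+e_p)·log₁₀(t₂/t₁)
S_s = 0.008×6/(1+0.97)×log₁₀(46.9/2.7)
    = 0.02437 × 1.24 = 0.03021 m

S_s ≈ 30.2 mm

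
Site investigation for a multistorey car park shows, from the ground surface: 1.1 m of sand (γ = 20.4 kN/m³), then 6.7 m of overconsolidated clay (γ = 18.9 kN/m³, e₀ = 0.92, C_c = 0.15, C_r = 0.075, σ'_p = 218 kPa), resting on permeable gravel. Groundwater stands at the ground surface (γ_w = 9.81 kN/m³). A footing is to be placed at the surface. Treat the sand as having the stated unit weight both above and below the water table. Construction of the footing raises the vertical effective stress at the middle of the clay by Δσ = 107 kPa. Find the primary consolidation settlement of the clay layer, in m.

S_c ≈ 0.144 m

Mid-depth of clay below the ground surface: z = 1.1 + 6.7/2 = 4.45 m.
Total vertical stress at mid-clay: σ_v = 20.4×1.1 + 18.9×3.35 = 85.755 kPa.
Pore pressure: u = 9.81×(4.45 − 0) = 43.655 kPa.
Initial effective stress: σ'_0 = σ_v − u = 85.755 − 43.655 = 42.1 kPa.
Final effective stress: σ'_f = 42.1 + 107 = 149.1 kPa.
σ'_f = 149.1 ≤ σ'_p = 218 kPa, so the clay remains overconsolidated and only the recompression index applies:
S_c = C_r·H/(1+e₀)·log₁₀(σ'_f/σ'_0) = 0.075×6.7/1.92×log₁₀(149.1/42.1)
    = 0.26172 × 0.5492 = 0.1437 m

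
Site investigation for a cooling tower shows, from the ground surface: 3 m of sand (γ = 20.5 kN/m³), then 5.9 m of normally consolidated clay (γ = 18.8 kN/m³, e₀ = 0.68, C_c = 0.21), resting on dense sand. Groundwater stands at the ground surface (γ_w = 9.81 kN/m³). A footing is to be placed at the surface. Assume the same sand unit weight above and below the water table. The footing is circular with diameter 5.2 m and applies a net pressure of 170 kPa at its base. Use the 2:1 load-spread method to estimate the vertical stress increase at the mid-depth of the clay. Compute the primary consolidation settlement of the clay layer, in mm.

S_c ≈ 157 mm

Mid-depth of clay below the ground surface: z = 3 + 5.9/2 = 5.95 m.
Total vertical stress at mid-clay: σ_v = 20.5×3 + 18.8×2.95 = 116.96 kPa.
Pore pressure: u = 9.81×(5.95 − 0) = 58.37 kPa.
Initial effective stress: σ'_0 = σ_v − u = 116.96 − 58.37 = 58.59 kPa.
Stress increase at mid-clay by the 2:1 spreading method:
Δσ ≈ qD²/(D+z)² = 170×5.2²/(5.2+5.95)² = 36.975 kPa
Final effective stress: σ'_f = σ'_0 + Δσ = 58.59 + 36.975 = 95.565 kPa.
Normally consolidated clay, so the full stress increment lies on the virgin compression line:
S_c = C_c·H/(1+e₀)·log₁₀(σ'_f/σ'_0) = 0.21×5.9/(1+0.68)×log₁₀(95.565/58.59)
    = 0.7375 × 0.21248 = 0.1567 m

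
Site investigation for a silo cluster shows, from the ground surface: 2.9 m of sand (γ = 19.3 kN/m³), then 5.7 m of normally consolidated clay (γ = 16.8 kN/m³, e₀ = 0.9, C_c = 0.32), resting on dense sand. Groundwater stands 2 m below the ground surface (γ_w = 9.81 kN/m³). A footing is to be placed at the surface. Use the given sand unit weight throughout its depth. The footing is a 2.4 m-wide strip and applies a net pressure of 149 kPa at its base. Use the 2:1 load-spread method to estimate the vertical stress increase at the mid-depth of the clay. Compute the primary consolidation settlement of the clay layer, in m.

S_c ≈ 0.21 m

Mid-depth of clay below the ground surface: z = 2.9 + 5.7/2 = 5.75 m.
Total vertical stress at mid-clay: σ_v = 19.3×2.9 + 16.8×2.85 = 103.85 kPa.
Pore pressure: u = 9.81×(5.75 − 2) = 36.788 kPa.
Initial effective stress: σ'_0 = σ_v − u = 103.85 − 36.788 = 67.062 kPa.
Stress increase at mid-clay by the 2:1 spreading method:
Δσ = qB/(B+z) = 149×2.4/(2.4+5.75) = 43.877 kPa
Final effective stress: σ'_f = σ'_0 + Δσ = 67.062 + 43.877 = 110.94 kPa.
Normally consolidated clay, so the full stress increment lies on the virgin compression line:
S_c = C_c·H/(1+e₀)·log₁₀(σ'_f/σ'_0) = 0.32×5.7/(1+0.9)×log₁₀(110.94/67.062)
    = 0.96 × 0.21861 = 0.2099 m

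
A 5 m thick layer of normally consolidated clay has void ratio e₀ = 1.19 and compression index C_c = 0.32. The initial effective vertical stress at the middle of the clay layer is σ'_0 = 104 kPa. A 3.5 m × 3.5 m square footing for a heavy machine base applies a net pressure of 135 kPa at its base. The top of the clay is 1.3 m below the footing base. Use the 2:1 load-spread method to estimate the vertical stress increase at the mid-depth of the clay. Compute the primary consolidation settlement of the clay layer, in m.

S_c ≈ 0.0828 m

Mid-depth of clay below the footing base: z = 1.3 + 5/2 = 3.8 m.
Stress increase at mid-clay by the 2:1 spreading method:
Δσ = qBL/((B+z)(L+z)) = 135×3.5×3.5/((3.5+3.8)(3.5+3.8)) = 31.033 kPa
Final effective stress: σ'_f = σ'_0 + Δσ = 104 + 31.033 = 135.03 kPa.
Normally consolidated clay, so the full stress increment lies on the virgin compression line:
S_c = C_c·H/(1+e₀)·log₁₀(σ'_f/σ'_0) = 0.32×5/(1+1.19)×log₁₀(135.03/104)
    = 0.73059 × 0.1134 = 0.08285 m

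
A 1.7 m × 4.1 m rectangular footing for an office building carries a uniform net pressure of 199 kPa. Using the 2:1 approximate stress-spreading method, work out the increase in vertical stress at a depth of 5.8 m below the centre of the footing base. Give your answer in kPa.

By the 2:1 method the load spreads at 1 horizontal : 2 vertical, so at depth z the loaded area has grown by z in each plan dimension:
Δσ = qBL/((B+z)(L+z)) = 199×1.7×4.1/((1.7+5.8)(4.1+5.8)) = 18.681 kPa

Δσ_z ≈ 18.7 kPa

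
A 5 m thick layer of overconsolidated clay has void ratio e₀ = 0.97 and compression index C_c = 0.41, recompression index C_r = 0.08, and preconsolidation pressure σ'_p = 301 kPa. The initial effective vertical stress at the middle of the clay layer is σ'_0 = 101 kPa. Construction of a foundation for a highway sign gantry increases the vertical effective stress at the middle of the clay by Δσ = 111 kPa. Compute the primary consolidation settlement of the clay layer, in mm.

Final effective stress: σ'_f = 101 + 111 = 212 kPa.
σ'_f = 212 ≤ σ'_p = 301 kPa, so the clay remains overconsolidated and only the recompression index applies:
S_c = C_r·H/(1+e₀)·log₁₀(σ'_f/σ'_0) = 0.08×5/1.97×log₁₀(212/101)
    = 0.20305 × 0.32201 = 0.06538 m

S_c ≈ 65.4 mm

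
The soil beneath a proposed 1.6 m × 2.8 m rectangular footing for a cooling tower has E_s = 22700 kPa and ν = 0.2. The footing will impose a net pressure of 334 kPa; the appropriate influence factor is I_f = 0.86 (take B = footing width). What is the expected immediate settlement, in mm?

S_e ≈ 19.4 mm

Immediate (elastic) settlement: S_e = q·B·(1−ν²)/E_s · I_f.
S_e = 334 × 1.6 × (1 − 0.2²) / 22700 × 0.86
    = 334 × 1.6 × 0.96 / 22700 × 0.86
    = 0.01944 m = 19.44 mm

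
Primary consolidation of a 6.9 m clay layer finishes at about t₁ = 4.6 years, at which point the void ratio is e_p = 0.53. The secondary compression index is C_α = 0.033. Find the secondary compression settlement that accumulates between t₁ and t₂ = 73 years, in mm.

S_s ≈ 179 mm

Secondary compression: S_s = C_α·H/(1+e_p)·log₁₀(t₂/t₁)
S_s = 0.033×6.9/(1+0.53)×log₁₀(73/4.6)
    = 0.1488 × 1.201 = 0.1787 m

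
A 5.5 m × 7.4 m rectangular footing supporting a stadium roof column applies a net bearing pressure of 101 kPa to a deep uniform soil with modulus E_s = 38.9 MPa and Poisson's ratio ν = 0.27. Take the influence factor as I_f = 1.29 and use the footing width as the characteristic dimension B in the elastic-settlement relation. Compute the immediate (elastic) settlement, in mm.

Immediate (elastic) settlement: S_e = q·B·(1−ν²)/E_s · I_f.
E_s = 38.9 MPa = 38900 kPa.
S_e = 101 × 5.5 × (1 − 0.27²) / 38900 × 1.29
    = 101 × 5.5 × 0.9271 / 38900 × 1.29
    = 0.01708 m = 17.08 mm

S_e ≈ 17.1 mm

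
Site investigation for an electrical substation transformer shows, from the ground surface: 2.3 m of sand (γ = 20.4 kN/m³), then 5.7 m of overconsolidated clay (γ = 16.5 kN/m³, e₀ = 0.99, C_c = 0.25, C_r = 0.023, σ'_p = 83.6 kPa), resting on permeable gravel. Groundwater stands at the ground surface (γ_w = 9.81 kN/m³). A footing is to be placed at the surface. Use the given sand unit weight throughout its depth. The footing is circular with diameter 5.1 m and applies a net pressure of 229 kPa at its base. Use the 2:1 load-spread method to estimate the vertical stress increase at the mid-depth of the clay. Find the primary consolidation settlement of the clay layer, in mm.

S_c ≈ 74.8 mm

Mid-depth of clay below the ground surface: z = 2.3 + 5.7/2 = 5.15 m.
Total vertical stress at mid-clay: σ_v = 20.4×2.3 + 16.5×2.85 = 93.945 kPa.
Pore pressure: u = 9.81×(5.15 − 0) = 50.522 kPa.
Initial effective stress: σ'_0 = σ_v − u = 93.945 − 50.522 = 43.423 kPa.
Stress increase at mid-clay by the 2:1 spreading method:
Δσ ≈ qD²/(D+z)² = 229×5.1²/(5.1+5.15)² = 56.693 kPa
Final effective stress: σ'_f = 43.423 + 56.693 = 100.12 kPa.
σ'_f = 100.12 > σ'_p = 83.6 kPa, so the stress path crosses the preconsolidation pressure — recompression up to σ'_p, then virgin compression beyond:
S_c = H/(1+e₀)·[C_r·log₁₀(σ'_p/σ'_0) + C_c·log₁₀(σ'_f/σ'_p)]
    = 5.7/1.99 × [0.023×log₁₀(83.6/43.423) + 0.25×log₁₀(100.12/83.6)]
    = 2.8643 × [0.0065432 + 0.019579] = 0.07482 m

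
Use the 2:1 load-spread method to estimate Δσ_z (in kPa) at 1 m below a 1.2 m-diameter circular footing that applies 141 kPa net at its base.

Δσ_z ≈ 42 kPa

By the 2:1 method the load spreads at 1 horizontal : 2 vertical, so at depth z the loaded area has grown by z in each plan dimension:
Δσ ≈ qD²/(D+z)² = 141×1.2²/(1.2+1)² = 41.95 kPa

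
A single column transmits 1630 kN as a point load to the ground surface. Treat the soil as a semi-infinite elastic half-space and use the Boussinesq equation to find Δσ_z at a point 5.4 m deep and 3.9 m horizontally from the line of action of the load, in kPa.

Δσ_z ≈ 9.35 kPa

Boussinesq vertical stress below a point load on an elastic half-space:
Δσ_z = 3P/(2πz²) · [1 + (r/z)²]^(−5/2)
r/z = 3.9/5.4 = 0.72222; [1+(r/z)²]^(−5/2) = 0.35014.
Δσ_z = 3×1630/(2π×5.4²) × 0.35014 = 26.69 × 0.35014 = 9.345 kPa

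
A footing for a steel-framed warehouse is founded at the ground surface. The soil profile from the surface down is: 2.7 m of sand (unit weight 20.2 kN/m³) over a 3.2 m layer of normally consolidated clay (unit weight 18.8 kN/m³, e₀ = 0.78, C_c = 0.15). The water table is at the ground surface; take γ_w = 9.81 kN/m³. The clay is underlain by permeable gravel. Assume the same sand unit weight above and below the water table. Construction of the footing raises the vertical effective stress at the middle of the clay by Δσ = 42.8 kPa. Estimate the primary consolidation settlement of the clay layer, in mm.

Mid-depth of clay below the ground surface: z = 2.7 + 3.2/2 = 4.3 m.
Total vertical stress at mid-clay: σ_v = 20.2×2.7 + 18.8×1.6 = 84.62 kPa.
Pore pressure: u = 9.81×(4.3 − 0) = 42.183 kPa.
Initial effective stress: σ'_0 = σ_v − u = 84.62 − 42.183 = 42.437 kPa.
Final effective stress: σ'_f = σ'_0 + Δσ = 42.437 + 42.8 = 85.237 kPa.
Normally consolidated clay, so the full stress increment lies on the virgin compression line:
S_c = C_c·H/(1+e₀)·log₁₀(σ'_f/σ'_0) = 0.15×3.2/(1+0.78)×log₁₀(85.237/42.437)
    = 0.26966 × 0.30288 = 0.08167 m

S_c ≈ 81.7 mm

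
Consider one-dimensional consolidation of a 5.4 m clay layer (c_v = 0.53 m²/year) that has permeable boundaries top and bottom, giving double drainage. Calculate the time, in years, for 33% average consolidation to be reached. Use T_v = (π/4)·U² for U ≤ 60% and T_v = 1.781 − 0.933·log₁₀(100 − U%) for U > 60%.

t ≈ 1.18 years

Drainage path length: H_d = H/2 = 2.7 m (double drainage).
U ≤ 60%: T_v = (π/4)·U² = (π/4)×0.33² = 0.08553.
t = T_v·H_d²/c_v = 0.08553×2.7²/0.53 = 1.176 years.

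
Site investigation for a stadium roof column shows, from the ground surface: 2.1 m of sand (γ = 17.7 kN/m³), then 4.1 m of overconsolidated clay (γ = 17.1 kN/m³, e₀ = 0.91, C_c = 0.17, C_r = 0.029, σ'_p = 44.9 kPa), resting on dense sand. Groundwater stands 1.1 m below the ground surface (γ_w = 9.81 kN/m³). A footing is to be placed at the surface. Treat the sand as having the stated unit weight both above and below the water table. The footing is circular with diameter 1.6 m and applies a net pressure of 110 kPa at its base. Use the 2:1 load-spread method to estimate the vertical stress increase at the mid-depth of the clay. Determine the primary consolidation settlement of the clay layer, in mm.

S_c ≈ 21.2 mm

Mid-depth of clay below the ground surface: z = 2.1 + 4.1/2 = 4.15 m.
Total vertical stress at mid-clay: σ_v = 17.7×2.1 + 17.1×2.05 = 72.225 kPa.
Pore pressure: u = 9.81×(4.15 − 1.1) = 29.921 kPa.
Initial effective stress: σ'_0 = σ_v − u = 72.225 − 29.921 = 42.304 kPa.
Stress increase at mid-clay by the 2:1 spreading method:
Δσ ≈ qD²/(D+z)² = 110×1.6²/(1.6+4.15)² = 8.5172 kPa
Final effective stress: σ'_f = 42.304 + 8.5172 = 50.821 kPa.
σ'_f = 50.821 > σ'_p = 44.9 kPa, so the stress path crosses the preconsolidation pressure — recompression up to σ'_p, then virgin compression beyond:
S_c = H/(1+e₀)·[C_r·log₁₀(σ'_p/σ'_0) + C_c·log₁₀(σ'_f/σ'_p)]
    = 4.1/1.91 × [0.029×log₁₀(44.9/42.304) + 0.17×log₁₀(50.821/44.9)]
    = 2.1466 × [0.00075008 + 0.0091455] = 0.02124 m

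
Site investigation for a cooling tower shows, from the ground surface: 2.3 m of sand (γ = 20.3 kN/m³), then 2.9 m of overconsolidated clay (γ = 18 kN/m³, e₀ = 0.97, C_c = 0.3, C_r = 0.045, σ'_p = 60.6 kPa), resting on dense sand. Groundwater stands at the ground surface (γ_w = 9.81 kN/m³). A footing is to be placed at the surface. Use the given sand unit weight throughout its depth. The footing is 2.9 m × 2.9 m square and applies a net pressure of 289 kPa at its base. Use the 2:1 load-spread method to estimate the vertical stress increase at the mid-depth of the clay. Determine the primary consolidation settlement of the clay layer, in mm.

Mid-depth of clay below the ground surface: z = 2.3 + 2.9/2 = 3.75 m.
Total vertical stress at mid-clay: σ_v = 20.3×2.3 + 18×1.45 = 72.79 kPa.
Pore pressure: u = 9.81×(3.75 − 0) = 36.788 kPa.
Initial effective stress: σ'_0 = σ_v − u = 72.79 − 36.788 = 36.002 kPa.
Stress increase at mid-clay by the 2:1 spreading method:
Δσ = qBL/((B+z)(L+z)) = 289×2.9×2.9/((2.9+3.75)(2.9+3.75)) = 54.96 kPa
Final effective stress: σ'_f = 36.002 + 54.96 = 90.962 kPa.
σ'_f = 90.962 > σ'_p = 60.6 kPa, so the stress path crosses the preconsolidation pressure — recompression up to σ'_p, then virgin compression beyond:
S_c = H/(1+e₀)·[C_r·log₁₀(σ'_p/σ'_0) + C_c·log₁₀(σ'_f/σ'_p)]
    = 2.9/1.97 × [0.045×log₁₀(60.6/36.002) + 0.3×log₁₀(90.962/60.6)]
    = 1.4721 × [0.010177 + 0.052916] = 0.09288 m

S_c ≈ 92.9 mm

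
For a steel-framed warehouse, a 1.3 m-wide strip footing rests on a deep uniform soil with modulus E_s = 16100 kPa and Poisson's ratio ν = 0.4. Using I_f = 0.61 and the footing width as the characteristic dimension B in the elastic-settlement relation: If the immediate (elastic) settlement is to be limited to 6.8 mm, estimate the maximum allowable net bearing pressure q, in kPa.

q ≈ 164 kPa

S_e = q·B·(1−ν²)/E_s · I_f  ⇒  q = S_e·E_s / (B·(1−ν²)·I_f).
q = 0.0068 × 16100 / (1.3 × 0.84 × 0.61) = 164.4 kPa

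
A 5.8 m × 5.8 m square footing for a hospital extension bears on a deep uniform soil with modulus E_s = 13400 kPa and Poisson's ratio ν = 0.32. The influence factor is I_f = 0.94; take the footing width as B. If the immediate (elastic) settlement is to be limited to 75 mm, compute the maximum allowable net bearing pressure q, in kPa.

S_e = q·B·(1−ν²)/E_s · I_f  ⇒  q = S_e·E_s / (B·(1−ν²)·I_f).
q = 0.075 × 13400 / (5.8 × 0.8976 × 0.94) = 205.4 kPa

q ≈ 205 kPa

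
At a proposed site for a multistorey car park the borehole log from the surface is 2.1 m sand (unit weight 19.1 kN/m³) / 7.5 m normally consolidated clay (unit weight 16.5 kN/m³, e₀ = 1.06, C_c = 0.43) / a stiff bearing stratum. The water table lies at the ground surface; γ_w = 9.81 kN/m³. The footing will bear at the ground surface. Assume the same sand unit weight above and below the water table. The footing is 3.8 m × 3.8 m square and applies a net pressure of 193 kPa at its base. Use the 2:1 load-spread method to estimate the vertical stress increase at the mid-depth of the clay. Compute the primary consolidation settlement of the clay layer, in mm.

Mid-depth of clay below the ground surface: z = 2.1 + 7.5/2 = 5.85 m.
Total vertical stress at mid-clay: σ_v = 19.1×2.1 + 16.5×3.75 = 101.99 kPa.
Pore pressure: u = 9.81×(5.85 − 0) = 57.389 kPa.
Initial effective stress: σ'_0 = σ_v − u = 101.99 − 57.389 = 44.601 kPa.
Stress increase at mid-clay by the 2:1 spreading method:
Δσ = qBL/((B+z)(L+z)) = 193×3.8×3.8/((3.8+5.85)(3.8+5.85)) = 29.927 kPa
Final effective stress: σ'_f = σ'_0 + Δσ = 44.601 + 29.927 = 74.528 kPa.
Normally consolidated clay, so the full stress increment lies on the virgin compression line:
S_c = C_c·H/(1+e₀)·log₁₀(σ'_f/σ'_0) = 0.43×7.5/(1+1.06)×log₁₀(74.528/44.601)
    = 1.5655 × 0.22297 = 0.3491 m

S_c ≈ 349 mm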